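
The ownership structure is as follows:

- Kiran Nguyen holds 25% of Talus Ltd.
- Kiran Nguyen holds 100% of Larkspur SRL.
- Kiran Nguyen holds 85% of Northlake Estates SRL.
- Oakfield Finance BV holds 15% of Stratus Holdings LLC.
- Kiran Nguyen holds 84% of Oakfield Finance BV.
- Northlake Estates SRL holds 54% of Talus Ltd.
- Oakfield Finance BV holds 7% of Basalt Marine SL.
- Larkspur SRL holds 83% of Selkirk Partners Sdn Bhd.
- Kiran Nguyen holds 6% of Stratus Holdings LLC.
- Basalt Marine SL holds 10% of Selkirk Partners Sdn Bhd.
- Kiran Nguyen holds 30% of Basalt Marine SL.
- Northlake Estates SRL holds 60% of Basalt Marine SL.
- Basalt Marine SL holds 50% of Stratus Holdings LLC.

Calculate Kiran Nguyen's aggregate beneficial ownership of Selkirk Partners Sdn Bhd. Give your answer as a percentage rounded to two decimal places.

Kiran reaches Selkirk along 4 paths.
Via Larkspur: 100% × 83% = 83%.
Via Basalt: 30% × 10% = 3%.
Via Oakfield → Basalt: 84% × 7% × 10% = 0.588%.
Via Northlake → Basalt: 85% × 60% × 10% = 5.1%.
Total: 83% + 3% + 0.588% + 5.1% = 91.688%.
Rounded: 91.69%.

91.69%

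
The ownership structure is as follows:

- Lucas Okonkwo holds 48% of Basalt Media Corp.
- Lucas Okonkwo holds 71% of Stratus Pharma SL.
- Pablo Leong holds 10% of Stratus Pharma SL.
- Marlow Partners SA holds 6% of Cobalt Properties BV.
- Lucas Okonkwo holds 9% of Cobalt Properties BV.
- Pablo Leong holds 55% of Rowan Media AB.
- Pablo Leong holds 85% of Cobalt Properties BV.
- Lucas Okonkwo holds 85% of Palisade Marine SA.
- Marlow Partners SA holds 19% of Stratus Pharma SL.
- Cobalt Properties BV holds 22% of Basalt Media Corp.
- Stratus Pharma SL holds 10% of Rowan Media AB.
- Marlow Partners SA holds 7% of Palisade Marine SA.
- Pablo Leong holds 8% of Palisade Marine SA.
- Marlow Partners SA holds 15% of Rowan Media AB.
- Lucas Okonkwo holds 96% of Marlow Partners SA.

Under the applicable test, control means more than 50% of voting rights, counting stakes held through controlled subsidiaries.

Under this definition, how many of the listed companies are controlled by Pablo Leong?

2

Pablo holds 85% of Cobalt, so Pablo controls Cobalt.
Pablo holds 55% of Rowan, so Pablo controls Rowan.
No other company's threshold is met.
Pablo controls 2 companies.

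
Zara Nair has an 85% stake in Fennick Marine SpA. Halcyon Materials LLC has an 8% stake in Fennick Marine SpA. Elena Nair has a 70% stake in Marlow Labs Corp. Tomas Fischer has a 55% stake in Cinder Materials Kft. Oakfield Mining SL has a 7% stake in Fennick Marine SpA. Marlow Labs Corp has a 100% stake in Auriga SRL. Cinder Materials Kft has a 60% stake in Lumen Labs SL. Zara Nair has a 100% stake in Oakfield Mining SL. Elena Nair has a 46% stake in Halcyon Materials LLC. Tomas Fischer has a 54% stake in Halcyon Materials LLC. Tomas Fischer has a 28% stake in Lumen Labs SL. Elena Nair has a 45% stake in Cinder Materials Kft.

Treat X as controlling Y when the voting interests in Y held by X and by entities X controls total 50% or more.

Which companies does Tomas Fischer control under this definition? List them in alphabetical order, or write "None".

Cinder Materials Kft, Halcyon Materials LLC, Lumen Labs SL

Tomas holds 55% of Cinder, so Tomas controls Cinder.
Tomas and Cinder together hold 28% + 60% = 88% of Lumen, so Tomas controls Lumen.
Tomas holds 54% of Halcyon, so Tomas controls Halcyon.
No other company's threshold is met.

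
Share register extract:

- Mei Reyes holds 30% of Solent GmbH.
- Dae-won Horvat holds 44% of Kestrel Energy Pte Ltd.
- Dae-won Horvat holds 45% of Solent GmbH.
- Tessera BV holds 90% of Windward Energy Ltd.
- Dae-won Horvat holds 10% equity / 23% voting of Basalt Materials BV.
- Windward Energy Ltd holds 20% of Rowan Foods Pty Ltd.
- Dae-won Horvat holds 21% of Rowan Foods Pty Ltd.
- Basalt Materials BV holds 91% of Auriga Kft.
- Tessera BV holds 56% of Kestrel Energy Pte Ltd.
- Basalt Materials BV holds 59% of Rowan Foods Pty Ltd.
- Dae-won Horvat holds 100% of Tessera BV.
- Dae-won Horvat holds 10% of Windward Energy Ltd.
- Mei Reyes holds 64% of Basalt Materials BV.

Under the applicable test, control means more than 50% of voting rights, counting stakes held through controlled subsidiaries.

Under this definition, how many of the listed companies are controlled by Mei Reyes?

Mei holds 64% of Basalt, so Mei controls Basalt.
Basalt holds 59% of Rowan, so Mei controls Rowan.
Basalt holds 91% of Auriga, so Mei controls Auriga.
No other company's threshold is met.
Mei controls 3 companies.

3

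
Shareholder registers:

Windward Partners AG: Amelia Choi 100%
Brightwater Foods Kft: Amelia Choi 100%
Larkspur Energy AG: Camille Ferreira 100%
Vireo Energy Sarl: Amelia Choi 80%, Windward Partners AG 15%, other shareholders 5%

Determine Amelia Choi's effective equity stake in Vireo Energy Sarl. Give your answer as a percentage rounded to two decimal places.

Amelia reaches Vireo along 2 paths.
Direct stake: 80% = 80%.
Via Windward: 100% × 15% = 15%.
Total: 80% + 15% = 95%.
Rounded: 95.00%.

95.00%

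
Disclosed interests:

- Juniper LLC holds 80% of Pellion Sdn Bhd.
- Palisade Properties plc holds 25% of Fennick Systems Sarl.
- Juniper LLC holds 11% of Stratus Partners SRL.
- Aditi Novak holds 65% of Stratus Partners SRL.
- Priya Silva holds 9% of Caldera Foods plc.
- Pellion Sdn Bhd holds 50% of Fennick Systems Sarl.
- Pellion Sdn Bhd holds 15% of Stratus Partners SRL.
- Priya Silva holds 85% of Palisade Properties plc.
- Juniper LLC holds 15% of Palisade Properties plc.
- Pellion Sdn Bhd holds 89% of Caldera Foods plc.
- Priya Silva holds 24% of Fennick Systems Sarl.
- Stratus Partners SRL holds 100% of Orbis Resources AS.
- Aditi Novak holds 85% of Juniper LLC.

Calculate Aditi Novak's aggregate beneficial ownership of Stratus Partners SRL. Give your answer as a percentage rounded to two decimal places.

84.55%

Aditi reaches Stratus along 3 paths.
Direct stake: 65% = 65%.
Via Juniper: 85% × 11% = 9.35%.
Via Juniper → Pellion: 85% × 80% × 15% = 10.2%.
Total: 65% + 9.35% + 10.2% = 84.55%.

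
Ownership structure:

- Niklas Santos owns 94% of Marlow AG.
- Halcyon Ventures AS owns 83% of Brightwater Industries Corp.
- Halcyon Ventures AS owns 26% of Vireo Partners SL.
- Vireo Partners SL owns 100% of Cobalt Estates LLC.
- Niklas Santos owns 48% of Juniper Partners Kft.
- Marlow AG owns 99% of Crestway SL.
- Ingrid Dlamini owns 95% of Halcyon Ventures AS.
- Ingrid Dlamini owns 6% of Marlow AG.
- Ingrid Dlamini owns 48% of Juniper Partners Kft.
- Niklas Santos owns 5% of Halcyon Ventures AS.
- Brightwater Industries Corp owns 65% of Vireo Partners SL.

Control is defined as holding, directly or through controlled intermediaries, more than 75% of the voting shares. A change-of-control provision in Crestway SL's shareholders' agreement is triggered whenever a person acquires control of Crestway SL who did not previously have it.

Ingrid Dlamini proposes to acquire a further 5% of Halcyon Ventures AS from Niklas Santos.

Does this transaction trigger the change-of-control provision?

No

The purchase adds only to Ingrid's holdings (Niklas's stake shrinks), so Ingrid is the only person who could newly come to control Crestway.
Ingrid holds 95% of Halcyon, so Ingrid controls Halcyon.
Halcyon holds 83% of Brightwater, so Ingrid controls Brightwater.
Halcyon and Brightwater together hold 26% + 65% = 91% of Vireo, so Ingrid controls Vireo.
Vireo holds 100% of Cobalt, so Ingrid controls Cobalt.
Neither Ingrid nor any entity Ingrid controls holds any voting interest in Crestway.
So before the transaction, Ingrid does not control Crestway.
After the purchase, Ingrid's direct stake in Halcyon rises to 95% + 5% = 100%, and Niklas's stake falls to 0%.
Ingrid holds 100% of Halcyon, so Ingrid controls Halcyon.
After the transaction, neither Ingrid nor any entity Ingrid controls holds a voting interest in Crestway, so Ingrid still does not control it.
No new person acquires control, so the clause is not triggered.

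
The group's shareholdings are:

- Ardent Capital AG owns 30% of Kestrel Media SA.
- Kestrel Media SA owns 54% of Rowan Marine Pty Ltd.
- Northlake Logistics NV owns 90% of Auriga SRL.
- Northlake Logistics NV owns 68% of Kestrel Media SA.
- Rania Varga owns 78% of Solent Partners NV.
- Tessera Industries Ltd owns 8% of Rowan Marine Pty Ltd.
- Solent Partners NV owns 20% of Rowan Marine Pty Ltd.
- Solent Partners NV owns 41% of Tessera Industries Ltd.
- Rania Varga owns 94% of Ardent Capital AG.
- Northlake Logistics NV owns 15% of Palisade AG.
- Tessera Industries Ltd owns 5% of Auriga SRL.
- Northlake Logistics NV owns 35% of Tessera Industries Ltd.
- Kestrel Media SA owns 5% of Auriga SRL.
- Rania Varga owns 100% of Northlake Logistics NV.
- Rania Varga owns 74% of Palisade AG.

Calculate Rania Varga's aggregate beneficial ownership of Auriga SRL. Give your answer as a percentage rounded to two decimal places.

Rania reaches Auriga along 5 paths.
Via Northlake: 100% × 90% = 90%.
Via Northlake → Tessera: 100% × 35% × 5% = 1.75%.
Via Solent → Tessera: 78% × 41% × 5% = 1.599%.
Via Ardent → Kestrel: 94% × 30% × 5% = 1.41%.
Via Northlake → Kestrel: 100% × 68% × 5% = 3.4%.
Total: 90% + 1.75% + 1.599% + 1.41% + 3.4% = 98.159%.
Rounded: 98.16%.

98.16%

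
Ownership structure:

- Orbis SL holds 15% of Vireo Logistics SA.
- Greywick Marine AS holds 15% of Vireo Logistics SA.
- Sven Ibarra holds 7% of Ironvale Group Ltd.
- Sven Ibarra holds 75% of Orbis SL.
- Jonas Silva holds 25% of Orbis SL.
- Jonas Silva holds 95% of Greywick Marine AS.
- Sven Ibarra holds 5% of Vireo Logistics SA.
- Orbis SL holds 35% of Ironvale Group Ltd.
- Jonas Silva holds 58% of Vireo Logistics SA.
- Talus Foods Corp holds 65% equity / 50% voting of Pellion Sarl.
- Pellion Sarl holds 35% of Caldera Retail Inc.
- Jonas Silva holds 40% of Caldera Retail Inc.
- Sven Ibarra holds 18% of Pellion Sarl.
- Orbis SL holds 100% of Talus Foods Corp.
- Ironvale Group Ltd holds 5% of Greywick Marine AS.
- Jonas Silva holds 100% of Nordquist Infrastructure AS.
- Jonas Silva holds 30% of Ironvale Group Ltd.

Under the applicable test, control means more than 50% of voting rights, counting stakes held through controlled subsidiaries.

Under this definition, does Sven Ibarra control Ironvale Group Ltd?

No

Sven holds 75% of Orbis, so Sven controls Orbis.
Orbis holds 100% of Talus, so Sven controls Talus.
Sven and Talus together hold 18% + 50% = 68% of Pellion, so Sven controls Pellion.
In Ironvale, Sven's side holds only 35% + 7% = 42%, not > 50%.
So Sven does not control Ironvale.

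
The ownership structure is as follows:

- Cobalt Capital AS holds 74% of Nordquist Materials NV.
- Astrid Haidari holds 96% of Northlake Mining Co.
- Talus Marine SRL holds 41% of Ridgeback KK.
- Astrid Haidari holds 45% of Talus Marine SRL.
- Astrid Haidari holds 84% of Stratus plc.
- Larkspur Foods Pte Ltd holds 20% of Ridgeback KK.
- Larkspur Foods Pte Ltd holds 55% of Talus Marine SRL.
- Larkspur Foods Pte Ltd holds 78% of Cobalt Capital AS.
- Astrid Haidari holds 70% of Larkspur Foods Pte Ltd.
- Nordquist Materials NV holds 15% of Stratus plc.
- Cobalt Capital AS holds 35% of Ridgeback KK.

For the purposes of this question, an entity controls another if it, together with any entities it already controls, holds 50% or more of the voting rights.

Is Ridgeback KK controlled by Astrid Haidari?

Astrid holds 70% of Larkspur, so Astrid controls Larkspur.
Astrid and Larkspur together hold 45% + 55% = 100% of Talus, so Astrid controls Talus.
Larkspur holds 78% of Cobalt, so Astrid controls Cobalt.
Talus and Cobalt and Larkspur together hold 41% + 35% + 20% = 96% of Ridgeback, so Astrid controls Ridgeback.

Yes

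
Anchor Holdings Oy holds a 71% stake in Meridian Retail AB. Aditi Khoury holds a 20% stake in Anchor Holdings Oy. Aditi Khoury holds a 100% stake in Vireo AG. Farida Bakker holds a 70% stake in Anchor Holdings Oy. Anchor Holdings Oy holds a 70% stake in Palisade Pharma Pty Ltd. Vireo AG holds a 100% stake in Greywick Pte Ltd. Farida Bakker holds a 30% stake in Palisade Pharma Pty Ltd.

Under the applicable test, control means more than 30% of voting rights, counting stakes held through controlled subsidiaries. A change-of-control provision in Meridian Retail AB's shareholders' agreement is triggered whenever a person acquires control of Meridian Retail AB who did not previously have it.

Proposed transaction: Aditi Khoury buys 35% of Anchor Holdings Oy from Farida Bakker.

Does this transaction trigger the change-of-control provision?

Yes

The purchase adds only to Aditi's holdings (Farida's stake shrinks), so Aditi is the only person who could newly come to control Meridian.
Aditi holds 100% of Vireo, so Aditi controls Vireo.
Vireo holds 100% of Greywick, so Aditi controls Greywick.
Neither Aditi nor any entity Aditi controls holds any voting interest in Meridian.
So before the transaction, Aditi does not control Meridian.
After the purchase, Aditi's direct stake in Anchor rises to 20% + 35% = 55%, and Farida's stake falls to 35%.
Aditi holds 55% of Anchor, so Aditi controls Anchor.
Anchor holds 71% of Meridian, so Aditi controls Meridian.
Aditi did not control Meridian before and does after, so the clause is triggered.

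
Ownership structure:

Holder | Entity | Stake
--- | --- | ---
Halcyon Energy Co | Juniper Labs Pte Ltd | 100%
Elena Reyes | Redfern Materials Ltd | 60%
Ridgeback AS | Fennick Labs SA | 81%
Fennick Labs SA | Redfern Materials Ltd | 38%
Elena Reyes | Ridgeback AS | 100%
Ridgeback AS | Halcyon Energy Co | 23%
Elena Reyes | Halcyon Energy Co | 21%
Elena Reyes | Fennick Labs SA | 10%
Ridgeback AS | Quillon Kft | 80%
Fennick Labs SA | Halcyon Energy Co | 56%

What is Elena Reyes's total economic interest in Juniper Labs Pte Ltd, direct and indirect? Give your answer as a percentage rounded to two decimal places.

94.96%

Elena reaches Juniper along 4 paths.
Via Ridgeback → Fennick → Halcyon: 100% × 81% × 56% × 100% = 45.36%.
Via Fennick → Halcyon: 10% × 56% × 100% = 5.6%.
Via Ridgeback → Halcyon: 100% × 23% × 100% = 23%.
Via Halcyon: 21% × 100% = 21%.
Total: 45.36% + 5.6% + 23% + 21% = 94.96%.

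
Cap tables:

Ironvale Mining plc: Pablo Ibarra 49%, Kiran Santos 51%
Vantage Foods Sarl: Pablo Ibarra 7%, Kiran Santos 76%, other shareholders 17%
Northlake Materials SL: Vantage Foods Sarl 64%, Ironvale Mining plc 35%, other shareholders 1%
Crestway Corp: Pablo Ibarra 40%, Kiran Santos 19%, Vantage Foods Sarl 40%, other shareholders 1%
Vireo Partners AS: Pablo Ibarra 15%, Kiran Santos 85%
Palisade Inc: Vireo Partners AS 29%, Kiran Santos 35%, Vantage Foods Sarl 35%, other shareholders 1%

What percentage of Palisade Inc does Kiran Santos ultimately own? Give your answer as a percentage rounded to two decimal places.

Kiran reaches Palisade along 3 paths.
Via Vireo: 85% × 29% = 24.65%.
Direct stake: 35% = 35%.
Via Vantage: 76% × 35% = 26.6%.
Total: 24.65% + 35% + 26.6% = 86.25%.

86.25%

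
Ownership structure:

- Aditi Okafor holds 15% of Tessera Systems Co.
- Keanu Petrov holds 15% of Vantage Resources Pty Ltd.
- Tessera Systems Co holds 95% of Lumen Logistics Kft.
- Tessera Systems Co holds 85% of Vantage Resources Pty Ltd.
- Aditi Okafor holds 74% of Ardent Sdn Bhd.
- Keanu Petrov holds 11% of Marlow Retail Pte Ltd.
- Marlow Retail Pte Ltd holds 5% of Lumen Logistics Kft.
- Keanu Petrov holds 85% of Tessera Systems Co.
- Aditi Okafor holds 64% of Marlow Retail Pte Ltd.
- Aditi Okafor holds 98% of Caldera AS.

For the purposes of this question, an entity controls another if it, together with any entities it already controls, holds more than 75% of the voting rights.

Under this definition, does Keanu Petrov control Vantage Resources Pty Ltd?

Yes

Keanu holds 85% of Tessera, so Keanu controls Tessera.
Keanu and Tessera together hold 15% + 85% = 100% of Vantage, so Keanu controls Vantage.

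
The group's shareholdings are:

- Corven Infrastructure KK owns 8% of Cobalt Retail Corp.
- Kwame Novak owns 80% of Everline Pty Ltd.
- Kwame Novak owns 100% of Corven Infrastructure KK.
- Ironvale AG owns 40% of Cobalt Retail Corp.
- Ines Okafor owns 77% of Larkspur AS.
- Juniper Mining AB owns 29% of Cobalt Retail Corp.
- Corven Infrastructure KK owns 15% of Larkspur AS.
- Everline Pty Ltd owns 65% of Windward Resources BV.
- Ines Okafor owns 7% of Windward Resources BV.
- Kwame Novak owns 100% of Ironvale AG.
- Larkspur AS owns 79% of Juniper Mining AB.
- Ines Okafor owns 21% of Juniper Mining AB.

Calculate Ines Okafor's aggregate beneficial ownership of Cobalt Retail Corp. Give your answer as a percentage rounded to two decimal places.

Ines reaches Cobalt along 2 paths.
Via Larkspur → Juniper: 77% × 79% × 29% = 17.6407%.
Via Juniper: 21% × 29% = 6.09%.
Total: 17.6407% + 6.09% = 23.7307%.
Rounded: 23.73%.

23.73%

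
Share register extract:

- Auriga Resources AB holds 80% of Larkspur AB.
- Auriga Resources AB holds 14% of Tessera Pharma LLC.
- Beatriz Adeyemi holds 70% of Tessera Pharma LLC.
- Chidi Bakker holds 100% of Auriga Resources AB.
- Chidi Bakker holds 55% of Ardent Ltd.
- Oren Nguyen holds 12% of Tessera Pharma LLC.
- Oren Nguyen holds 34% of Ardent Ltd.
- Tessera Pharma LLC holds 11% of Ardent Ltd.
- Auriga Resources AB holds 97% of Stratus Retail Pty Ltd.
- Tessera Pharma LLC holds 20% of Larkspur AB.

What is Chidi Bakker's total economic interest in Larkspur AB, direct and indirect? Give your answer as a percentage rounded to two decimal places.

82.80%

Chidi reaches Larkspur along 2 paths.
Via Auriga: 100% × 80% = 80%.
Via Auriga → Tessera: 100% × 14% × 20% = 2.8%.
Total: 80% + 2.8% = 82.8%.
Rounded: 82.80%.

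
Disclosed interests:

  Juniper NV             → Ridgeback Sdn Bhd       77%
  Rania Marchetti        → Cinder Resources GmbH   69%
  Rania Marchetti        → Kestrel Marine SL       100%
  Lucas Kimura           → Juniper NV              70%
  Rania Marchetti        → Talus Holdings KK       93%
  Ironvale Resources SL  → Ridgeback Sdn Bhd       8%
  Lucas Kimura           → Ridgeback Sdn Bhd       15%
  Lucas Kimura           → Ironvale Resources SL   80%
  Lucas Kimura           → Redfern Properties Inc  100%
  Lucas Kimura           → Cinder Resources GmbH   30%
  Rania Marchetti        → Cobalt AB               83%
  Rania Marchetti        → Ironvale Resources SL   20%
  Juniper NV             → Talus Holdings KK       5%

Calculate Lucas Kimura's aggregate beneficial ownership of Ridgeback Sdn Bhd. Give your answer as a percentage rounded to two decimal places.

Lucas reaches Ridgeback along 3 paths.
Via Ironvale: 80% × 8% = 6.4%.
Direct stake: 15% = 15%.
Via Juniper: 70% × 77% = 53.9%.
Total: 6.4% + 15% + 53.9% = 75.3%.
Rounded: 75.30%.

75.30%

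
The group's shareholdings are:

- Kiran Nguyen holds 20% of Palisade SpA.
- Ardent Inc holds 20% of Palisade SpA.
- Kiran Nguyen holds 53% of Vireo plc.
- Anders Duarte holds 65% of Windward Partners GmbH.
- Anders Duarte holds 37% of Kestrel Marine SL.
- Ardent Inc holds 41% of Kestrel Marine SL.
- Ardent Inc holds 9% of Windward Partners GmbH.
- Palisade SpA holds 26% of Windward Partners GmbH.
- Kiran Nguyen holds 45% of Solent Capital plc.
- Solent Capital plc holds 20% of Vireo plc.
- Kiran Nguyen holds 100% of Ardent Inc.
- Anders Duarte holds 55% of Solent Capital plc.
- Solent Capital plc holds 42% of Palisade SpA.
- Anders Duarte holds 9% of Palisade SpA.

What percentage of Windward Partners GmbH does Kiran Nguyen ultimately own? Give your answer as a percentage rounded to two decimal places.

Kiran reaches Windward along 4 paths.
Via Ardent: 100% × 9% = 9%.
Via Solent → Palisade: 45% × 42% × 26% = 4.914%.
Via Ardent → Palisade: 100% × 20% × 26% = 5.2%.
Via Palisade: 20% × 26% = 5.2%.
Total: 9% + 4.914% + 5.2% + 5.2% = 24.314%.
Rounded: 24.31%.

24.31%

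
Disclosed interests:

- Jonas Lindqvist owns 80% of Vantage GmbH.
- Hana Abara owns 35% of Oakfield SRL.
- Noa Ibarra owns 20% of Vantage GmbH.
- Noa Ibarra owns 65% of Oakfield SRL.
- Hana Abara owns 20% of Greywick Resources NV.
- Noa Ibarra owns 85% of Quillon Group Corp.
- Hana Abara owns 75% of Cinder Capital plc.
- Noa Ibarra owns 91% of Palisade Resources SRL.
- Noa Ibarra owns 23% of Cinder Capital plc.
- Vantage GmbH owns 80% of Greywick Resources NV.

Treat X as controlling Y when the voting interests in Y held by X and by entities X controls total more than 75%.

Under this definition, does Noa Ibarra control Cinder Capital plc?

No

Noa holds 85% of Quillon, so Noa controls Quillon.
Noa holds 91% of Palisade, so Noa controls Palisade.
In Cinder, Noa's side holds only 23%, not > 75%.
So Noa does not control Cinder.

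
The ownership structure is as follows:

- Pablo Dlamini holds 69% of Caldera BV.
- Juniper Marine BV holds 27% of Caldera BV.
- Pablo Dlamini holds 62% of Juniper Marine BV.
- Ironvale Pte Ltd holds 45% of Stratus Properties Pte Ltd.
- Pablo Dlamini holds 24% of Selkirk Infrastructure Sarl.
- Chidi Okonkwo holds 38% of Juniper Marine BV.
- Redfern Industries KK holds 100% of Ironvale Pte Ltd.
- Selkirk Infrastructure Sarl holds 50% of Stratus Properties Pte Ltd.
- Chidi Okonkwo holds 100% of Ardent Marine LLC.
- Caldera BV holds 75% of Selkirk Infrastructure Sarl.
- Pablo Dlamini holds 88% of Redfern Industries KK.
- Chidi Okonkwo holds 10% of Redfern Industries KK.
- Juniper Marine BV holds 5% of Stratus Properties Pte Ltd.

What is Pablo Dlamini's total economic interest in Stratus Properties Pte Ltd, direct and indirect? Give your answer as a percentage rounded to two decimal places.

86.85%

Pablo reaches Stratus along 5 paths.
Via Juniper: 62% × 5% = 3.1%.
Via Caldera → Selkirk: 69% × 75% × 50% = 25.875%.
Via Juniper → Caldera → Selkirk: 62% × 27% × 75% × 50% = 6.2775%.
Via Selkirk: 24% × 50% = 12%.
Via Redfern → Ironvale: 88% × 100% × 45% = 39.6%.
Total: 3.1% + 25.875% + 6.2775% + 12% + 39.6% = 86.8525%.
Rounded: 86.85%.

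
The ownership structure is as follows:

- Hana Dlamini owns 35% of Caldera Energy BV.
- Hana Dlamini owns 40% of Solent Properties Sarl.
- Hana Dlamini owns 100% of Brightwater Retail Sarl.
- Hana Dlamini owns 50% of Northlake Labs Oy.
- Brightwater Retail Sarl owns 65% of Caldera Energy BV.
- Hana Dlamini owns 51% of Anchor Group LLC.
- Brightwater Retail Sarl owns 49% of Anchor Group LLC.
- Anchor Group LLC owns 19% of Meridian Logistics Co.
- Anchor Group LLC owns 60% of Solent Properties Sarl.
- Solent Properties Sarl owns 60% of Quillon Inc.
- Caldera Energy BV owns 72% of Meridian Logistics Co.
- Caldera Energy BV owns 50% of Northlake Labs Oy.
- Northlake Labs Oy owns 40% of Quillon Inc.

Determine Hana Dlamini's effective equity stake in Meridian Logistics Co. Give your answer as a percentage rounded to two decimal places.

91.00%

Hana reaches Meridian along 4 paths.
Via Anchor: 51% × 19% = 9.69%.
Via Brightwater → Anchor: 100% × 49% × 19% = 9.31%.
Via Caldera: 35% × 72% = 25.2%.
Via Brightwater → Caldera: 100% × 65% × 72% = 46.8%.
Total: 9.69% + 9.31% + 25.2% + 46.8% = 91%.
Rounded: 91.00%.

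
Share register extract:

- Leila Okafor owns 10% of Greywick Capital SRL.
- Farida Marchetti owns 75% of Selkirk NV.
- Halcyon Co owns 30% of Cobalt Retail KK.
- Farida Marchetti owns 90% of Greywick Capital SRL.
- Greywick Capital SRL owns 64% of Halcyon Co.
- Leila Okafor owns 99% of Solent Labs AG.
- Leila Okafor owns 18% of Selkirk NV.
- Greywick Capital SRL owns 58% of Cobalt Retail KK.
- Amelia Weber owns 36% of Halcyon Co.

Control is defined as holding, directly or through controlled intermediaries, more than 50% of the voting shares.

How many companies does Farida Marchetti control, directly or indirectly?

Farida holds 90% of Greywick, so Farida controls Greywick.
Greywick holds 64% of Halcyon, so Farida controls Halcyon.
Farida holds 75% of Selkirk, so Farida controls Selkirk.
Halcyon and Greywick together hold 30% + 58% = 88% of Cobalt, so Farida controls Cobalt.
No other company's threshold is met.
Farida controls 4 companies.

4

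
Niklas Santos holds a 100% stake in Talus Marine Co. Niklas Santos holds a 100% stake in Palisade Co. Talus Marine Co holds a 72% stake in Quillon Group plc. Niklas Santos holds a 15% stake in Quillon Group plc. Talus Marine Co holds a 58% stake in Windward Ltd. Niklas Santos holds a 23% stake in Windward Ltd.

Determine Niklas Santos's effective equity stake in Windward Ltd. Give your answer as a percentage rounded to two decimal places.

81.00%

Niklas reaches Windward along 2 paths.
Via Talus: 100% × 58% = 58%.
Direct stake: 23% = 23%.
Total: 58% + 23% = 81%.
Rounded: 81.00%.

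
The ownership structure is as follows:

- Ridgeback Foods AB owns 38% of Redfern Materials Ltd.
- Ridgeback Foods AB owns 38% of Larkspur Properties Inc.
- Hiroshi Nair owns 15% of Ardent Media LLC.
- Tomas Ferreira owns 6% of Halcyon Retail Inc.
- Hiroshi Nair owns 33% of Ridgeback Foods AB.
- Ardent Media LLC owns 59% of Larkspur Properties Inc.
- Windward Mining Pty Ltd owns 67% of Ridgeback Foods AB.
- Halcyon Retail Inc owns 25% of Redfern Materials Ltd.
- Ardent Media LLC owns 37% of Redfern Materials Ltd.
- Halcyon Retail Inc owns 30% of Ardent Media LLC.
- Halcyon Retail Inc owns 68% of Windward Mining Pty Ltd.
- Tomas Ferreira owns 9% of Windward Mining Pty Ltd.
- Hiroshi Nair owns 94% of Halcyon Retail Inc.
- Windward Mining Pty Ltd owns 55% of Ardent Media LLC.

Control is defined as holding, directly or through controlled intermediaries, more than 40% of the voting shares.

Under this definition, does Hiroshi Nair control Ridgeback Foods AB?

Yes

Hiroshi holds 94% of Halcyon, so Hiroshi controls Halcyon.
Halcyon holds 68% of Windward, so Hiroshi controls Windward.
Windward and Hiroshi together hold 67% + 33% = 100% of Ridgeback, so Hiroshi controls Ridgeback.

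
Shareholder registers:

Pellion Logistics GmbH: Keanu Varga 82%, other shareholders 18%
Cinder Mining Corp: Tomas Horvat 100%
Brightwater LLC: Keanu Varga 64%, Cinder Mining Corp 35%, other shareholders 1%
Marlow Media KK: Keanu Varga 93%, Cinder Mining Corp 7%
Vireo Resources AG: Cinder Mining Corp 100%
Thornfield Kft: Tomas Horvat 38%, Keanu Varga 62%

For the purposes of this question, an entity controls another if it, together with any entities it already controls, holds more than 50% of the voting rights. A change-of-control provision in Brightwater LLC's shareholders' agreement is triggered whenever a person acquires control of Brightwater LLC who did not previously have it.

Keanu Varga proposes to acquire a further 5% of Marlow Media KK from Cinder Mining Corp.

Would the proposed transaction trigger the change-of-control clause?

The purchase adds only to Keanu's holdings (Cinder's stake shrinks), so Keanu is the only person who could newly come to control Brightwater.
Keanu holds 64% of Brightwater, so Keanu controls Brightwater.
So Keanu already controls Brightwater before the transaction.
After the purchase, Keanu's direct stake in Marlow rises to 93% + 5% = 98%, and Cinder's stake falls to 2%.
Keanu controlled Brightwater already, so this is not a new person acquiring control; every other person's position is unchanged or reduced.
No new person acquires control, so the clause is not triggered.

No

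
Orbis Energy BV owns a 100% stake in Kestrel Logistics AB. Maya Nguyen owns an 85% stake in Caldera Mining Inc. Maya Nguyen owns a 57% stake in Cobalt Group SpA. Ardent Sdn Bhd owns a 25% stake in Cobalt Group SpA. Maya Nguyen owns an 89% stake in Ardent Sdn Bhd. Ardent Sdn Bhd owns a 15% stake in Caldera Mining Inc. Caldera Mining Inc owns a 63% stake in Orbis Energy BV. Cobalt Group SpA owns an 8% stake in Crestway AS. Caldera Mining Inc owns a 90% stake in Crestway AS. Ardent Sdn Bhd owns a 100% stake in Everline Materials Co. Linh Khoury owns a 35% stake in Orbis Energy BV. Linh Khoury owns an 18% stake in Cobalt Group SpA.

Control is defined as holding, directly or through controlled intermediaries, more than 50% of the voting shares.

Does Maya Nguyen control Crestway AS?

Yes

Maya holds 89% of Ardent, so Maya controls Ardent.
Ardent and Maya together hold 15% + 85% = 100% of Caldera, so Maya controls Caldera.
Ardent and Maya together hold 25% + 57% = 82% of Cobalt, so Maya controls Cobalt.
Caldera and Cobalt together hold 90% + 8% = 98% of Crestway, so Maya controls Crestway.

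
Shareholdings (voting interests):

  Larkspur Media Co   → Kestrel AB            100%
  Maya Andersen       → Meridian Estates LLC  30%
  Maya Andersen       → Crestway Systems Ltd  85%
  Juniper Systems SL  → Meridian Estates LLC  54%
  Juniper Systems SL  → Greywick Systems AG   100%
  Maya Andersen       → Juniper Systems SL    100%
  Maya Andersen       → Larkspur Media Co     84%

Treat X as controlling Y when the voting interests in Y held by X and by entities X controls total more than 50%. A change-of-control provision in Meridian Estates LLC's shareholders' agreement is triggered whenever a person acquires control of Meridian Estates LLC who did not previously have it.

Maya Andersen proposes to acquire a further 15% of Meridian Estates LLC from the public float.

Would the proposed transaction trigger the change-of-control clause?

The purchase changes only Maya's holdings, so Maya is the only person who could newly come to control Meridian.
Maya holds 100% of Juniper, so Maya controls Juniper.
Juniper and Maya together hold 54% + 30% = 84% of Meridian, so Maya controls Meridian.
So Maya already controls Meridian before the transaction.
After the purchase, Maya's direct stake in Meridian rises to 30% + 15% = 45%.
Maya controlled Meridian already, so this is not a new person acquiring control; every other person's position is unchanged or reduced.
No new person acquires control, so the clause is not triggered.

No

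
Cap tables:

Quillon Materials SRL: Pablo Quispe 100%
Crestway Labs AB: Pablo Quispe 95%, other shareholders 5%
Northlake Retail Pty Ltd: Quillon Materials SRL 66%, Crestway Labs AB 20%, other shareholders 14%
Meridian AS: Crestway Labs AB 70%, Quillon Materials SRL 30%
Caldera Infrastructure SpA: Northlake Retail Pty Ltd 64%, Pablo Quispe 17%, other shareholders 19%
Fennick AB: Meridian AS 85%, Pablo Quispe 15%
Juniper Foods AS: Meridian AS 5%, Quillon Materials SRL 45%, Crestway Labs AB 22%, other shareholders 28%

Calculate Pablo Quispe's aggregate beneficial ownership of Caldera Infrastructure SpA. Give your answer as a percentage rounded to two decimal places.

Pablo reaches Caldera along 3 paths.
Via Quillon → Northlake: 100% × 66% × 64% = 42.24%.
Via Crestway → Northlake: 95% × 20% × 64% = 12.16%.
Direct stake: 17% = 17%.
Total: 42.24% + 12.16% + 17% = 71.4%.
Rounded: 71.40%.

71.40%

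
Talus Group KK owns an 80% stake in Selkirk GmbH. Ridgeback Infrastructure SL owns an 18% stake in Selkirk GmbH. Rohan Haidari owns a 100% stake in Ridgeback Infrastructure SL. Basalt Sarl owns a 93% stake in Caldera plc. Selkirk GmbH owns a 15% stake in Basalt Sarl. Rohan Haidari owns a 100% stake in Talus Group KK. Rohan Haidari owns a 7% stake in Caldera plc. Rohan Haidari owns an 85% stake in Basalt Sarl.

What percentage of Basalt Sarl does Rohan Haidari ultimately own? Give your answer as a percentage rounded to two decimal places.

99.70%

Rohan reaches Basalt along 3 paths.
Direct stake: 85% = 85%.
Via Ridgeback → Selkirk: 100% × 18% × 15% = 2.7%.
Via Talus → Selkirk: 100% × 80% × 15% = 12%.
Total: 85% + 2.7% + 12% = 99.7%.
Rounded: 99.70%.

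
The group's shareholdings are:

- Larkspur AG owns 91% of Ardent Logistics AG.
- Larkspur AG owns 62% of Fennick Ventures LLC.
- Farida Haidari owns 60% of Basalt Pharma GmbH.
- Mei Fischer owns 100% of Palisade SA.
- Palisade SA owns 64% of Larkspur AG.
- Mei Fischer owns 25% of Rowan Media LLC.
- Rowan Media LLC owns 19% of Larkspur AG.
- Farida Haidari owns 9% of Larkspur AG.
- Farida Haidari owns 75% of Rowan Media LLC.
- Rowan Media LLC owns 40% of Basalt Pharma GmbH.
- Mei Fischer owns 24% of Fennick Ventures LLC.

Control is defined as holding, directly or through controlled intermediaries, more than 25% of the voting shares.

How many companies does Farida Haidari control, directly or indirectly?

Farida holds 75% of Rowan, so Farida controls Rowan.
Farida and Rowan together hold 9% + 19% = 28% of Larkspur, so Farida controls Larkspur.
Larkspur holds 91% of Ardent, so Farida controls Ardent.
Rowan and Farida together hold 40% + 60% = 100% of Basalt, so Farida controls Basalt.
Larkspur holds 62% of Fennick, so Farida controls Fennick.
No other company's threshold is met.
Farida controls 5 companies.

5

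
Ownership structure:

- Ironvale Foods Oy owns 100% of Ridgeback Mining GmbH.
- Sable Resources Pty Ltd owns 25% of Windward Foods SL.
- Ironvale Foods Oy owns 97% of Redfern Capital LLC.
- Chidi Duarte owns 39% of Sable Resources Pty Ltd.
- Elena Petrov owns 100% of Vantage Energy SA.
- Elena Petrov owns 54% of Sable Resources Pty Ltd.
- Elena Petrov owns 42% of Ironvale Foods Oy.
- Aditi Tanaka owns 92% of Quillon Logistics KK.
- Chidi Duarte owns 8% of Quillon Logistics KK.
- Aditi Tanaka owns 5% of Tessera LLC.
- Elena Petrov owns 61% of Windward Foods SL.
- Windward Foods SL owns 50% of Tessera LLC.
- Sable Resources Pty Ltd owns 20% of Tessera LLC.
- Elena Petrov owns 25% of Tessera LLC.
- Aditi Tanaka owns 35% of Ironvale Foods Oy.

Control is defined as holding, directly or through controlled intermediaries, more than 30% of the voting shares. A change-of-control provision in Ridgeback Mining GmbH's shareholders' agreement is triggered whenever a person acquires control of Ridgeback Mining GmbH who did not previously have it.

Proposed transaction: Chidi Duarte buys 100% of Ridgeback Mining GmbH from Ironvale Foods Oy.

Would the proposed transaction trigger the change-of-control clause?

Yes

The purchase adds only to Chidi's holdings (Ironvale's stake shrinks), so Chidi is the only person who could newly come to control Ridgeback.
Chidi holds 39% of Sable, so Chidi controls Sable.
Neither Chidi nor any entity Chidi controls holds any voting interest in Ridgeback.
So before the transaction, Chidi does not control Ridgeback.
After the purchase, Chidi holds 100% of Ridgeback directly, and Ironvale's stake falls to 0%.
Chidi holds 100% of Ridgeback, so Chidi controls Ridgeback.
Chidi did not control Ridgeback before and does after, so the clause is triggered.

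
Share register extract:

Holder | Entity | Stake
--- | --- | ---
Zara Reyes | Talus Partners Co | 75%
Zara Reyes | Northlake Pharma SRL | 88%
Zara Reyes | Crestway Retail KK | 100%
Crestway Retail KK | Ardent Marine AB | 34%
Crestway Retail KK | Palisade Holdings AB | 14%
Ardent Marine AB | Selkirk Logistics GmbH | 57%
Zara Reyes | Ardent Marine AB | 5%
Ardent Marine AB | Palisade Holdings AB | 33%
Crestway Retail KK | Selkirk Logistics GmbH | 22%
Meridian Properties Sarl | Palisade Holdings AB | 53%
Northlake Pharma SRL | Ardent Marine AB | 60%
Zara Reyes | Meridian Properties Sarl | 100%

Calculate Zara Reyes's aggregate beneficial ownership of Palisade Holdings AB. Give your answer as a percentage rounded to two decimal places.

Zara reaches Palisade along 5 paths.
Via Meridian: 100% × 53% = 53%.
Via Crestway → Ardent: 100% × 34% × 33% = 11.22%.
Via Northlake → Ardent: 88% × 60% × 33% = 17.424%.
Via Ardent: 5% × 33% = 1.65%.
Via Crestway: 100% × 14% = 14%.
Total: 53% + 11.22% + 17.424% + 1.65% + 14% = 97.294%.
Rounded: 97.29%.

97.29%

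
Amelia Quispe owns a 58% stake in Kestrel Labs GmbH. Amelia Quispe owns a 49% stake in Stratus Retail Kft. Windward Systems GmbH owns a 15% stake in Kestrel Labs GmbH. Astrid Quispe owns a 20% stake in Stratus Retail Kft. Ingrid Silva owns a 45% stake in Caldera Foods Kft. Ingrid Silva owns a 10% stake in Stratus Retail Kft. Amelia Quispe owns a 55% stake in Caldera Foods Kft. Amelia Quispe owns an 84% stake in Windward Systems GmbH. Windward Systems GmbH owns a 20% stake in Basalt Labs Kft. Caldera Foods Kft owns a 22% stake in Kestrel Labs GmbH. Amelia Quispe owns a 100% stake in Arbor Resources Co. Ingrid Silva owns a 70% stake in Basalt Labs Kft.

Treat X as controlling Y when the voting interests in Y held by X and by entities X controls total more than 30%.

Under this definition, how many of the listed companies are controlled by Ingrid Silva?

2

Ingrid holds 45% of Caldera, so Ingrid controls Caldera.
Ingrid holds 70% of Basalt, so Ingrid controls Basalt.
No other company's threshold is met.
Ingrid controls 2 companies.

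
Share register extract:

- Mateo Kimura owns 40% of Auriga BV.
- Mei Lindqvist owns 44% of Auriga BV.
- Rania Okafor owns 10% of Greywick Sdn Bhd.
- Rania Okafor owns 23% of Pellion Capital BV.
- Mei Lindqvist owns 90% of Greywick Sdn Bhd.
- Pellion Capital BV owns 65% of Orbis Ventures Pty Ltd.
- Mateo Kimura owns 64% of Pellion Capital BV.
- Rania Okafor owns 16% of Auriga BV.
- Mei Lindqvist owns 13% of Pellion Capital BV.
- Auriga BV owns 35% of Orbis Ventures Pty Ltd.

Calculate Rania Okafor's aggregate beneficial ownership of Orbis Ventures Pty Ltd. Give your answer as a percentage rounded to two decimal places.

20.55%

Rania reaches Orbis along 2 paths.
Via Pellion: 23% × 65% = 14.95%.
Via Auriga: 16% × 35% = 5.6%.
Total: 14.95% + 5.6% = 20.55%.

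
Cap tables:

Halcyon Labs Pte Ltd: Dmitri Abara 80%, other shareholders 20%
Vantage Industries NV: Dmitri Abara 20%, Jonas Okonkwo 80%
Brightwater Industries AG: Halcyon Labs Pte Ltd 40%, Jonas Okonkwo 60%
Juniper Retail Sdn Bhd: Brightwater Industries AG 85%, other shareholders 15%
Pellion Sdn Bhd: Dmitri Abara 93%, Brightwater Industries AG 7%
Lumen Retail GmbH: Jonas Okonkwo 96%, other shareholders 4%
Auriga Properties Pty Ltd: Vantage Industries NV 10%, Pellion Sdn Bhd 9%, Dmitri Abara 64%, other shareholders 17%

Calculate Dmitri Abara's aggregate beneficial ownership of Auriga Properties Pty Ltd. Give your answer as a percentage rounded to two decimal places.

74.57%

Dmitri reaches Auriga along 4 paths.
Via Vantage: 20% × 10% = 2%.
Via Pellion: 93% × 9% = 8.37%.
Via Halcyon → Brightwater → Pellion: 80% × 40% × 7% × 9% = 0.2016%.
Direct stake: 64% = 64%.
Total: 2% + 8.37% + 0.2016% + 64% = 74.5716%.
Rounded: 74.57%.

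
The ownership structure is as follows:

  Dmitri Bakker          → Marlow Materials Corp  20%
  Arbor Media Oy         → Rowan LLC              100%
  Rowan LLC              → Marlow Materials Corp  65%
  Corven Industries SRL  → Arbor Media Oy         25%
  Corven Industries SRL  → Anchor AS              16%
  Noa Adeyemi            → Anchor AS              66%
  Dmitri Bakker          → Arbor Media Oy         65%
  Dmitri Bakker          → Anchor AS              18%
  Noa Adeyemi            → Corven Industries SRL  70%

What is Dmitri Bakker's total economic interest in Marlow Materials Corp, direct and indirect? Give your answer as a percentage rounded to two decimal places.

Dmitri reaches Marlow along 2 paths.
Direct stake: 20% = 20%.
Via Arbor → Rowan: 65% × 100% × 65% = 42.25%.
Total: 20% + 42.25% = 62.25%.

62.25%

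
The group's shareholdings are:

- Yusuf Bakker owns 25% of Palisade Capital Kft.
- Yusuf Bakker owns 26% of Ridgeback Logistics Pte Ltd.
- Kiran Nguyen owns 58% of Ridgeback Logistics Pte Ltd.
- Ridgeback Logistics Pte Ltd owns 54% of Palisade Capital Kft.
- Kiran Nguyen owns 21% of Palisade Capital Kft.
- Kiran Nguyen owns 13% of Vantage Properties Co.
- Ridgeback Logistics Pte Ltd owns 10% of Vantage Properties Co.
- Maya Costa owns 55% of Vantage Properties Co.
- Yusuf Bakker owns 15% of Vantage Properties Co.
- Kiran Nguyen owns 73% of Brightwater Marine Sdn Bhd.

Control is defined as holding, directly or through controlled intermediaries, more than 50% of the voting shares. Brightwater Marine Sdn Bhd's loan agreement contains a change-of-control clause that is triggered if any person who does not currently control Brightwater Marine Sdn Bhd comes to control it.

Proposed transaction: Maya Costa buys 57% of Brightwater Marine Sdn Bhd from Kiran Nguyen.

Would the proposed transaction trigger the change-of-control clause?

The purchase adds only to Maya's holdings (Kiran's stake shrinks), so Maya is the only person who could newly come to control Brightwater.
Maya holds 55% of Vantage, so Maya controls Vantage.
Neither Maya nor any entity Maya controls holds any voting interest in Brightwater.
So before the transaction, Maya does not control Brightwater.
After the purchase, Maya holds 57% of Brightwater directly, and Kiran's stake falls to 16%.
Maya holds 57% of Brightwater, so Maya controls Brightwater.
Maya did not control Brightwater before and does after, so the clause is triggered.

Yes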